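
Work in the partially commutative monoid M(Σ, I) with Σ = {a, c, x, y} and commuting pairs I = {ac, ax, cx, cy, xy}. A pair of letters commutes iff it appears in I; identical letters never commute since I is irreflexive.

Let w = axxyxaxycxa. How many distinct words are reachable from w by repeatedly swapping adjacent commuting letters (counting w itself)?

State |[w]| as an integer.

drop 0:a onto floor
drop 1:x onto floor
drop 2:x onto {1:x}
drop 3:y onto {0:a}
drop 4:x onto {2:x}
drop 5:a onto {3:y}
drop 6:x onto {4:x}
drop 7:y onto {5:a}
drop 8:c onto floor
drop 9:x onto {6:x}
drop 10:a onto {7:y}
ground layer = {0:a, 1:x, 8:c}
drop-orders for the pieces not yet dropped (sum over which currently-grounded one goes next):
  1 to go: {8} 1  {9} 1  {10} 1
  2 to go: {6,9} 1  {7,10} 1  {8,9} 2  {8,10} 2  {9,10} 2
  3 to go: {4,6,9} 1  {5,7,10} 1  {6,8,9} 3  {6,9,10} 3  {7,8,10} 3  {7,9,10} 3  {8,9,10} 6
  4 to go: {2,4,6,9} 1  {3,5,7,10} 1  {4,6,8,9} 4  {4,6,9,10} 4  {5,7,8,10} 4  {5,7,9,10} 4  {6,7,9,10} 6  {6,8,9,10} 12  {7,8,9,10} 12
  5 to go: {0,3,5,7,10} 1  {1,2,4,6,9} 1  {2,4,6,8,9} 5  {2,4,6,9,10} 5  {3,5,7,8,10} 5  {3,5,7,9,10} 5  {4,6,7,9,10} 10  {4,6,8,9,10} 20  {5,6,7,9,10} 10  {5,7,8,9,10} 20  {6,7,8,9,10} 30
  6 to go: {0,3,5,7,8,10} 6  {0,3,5,7,9,10} 6  {1,2,4,6,8,9} 6  {1,2,4,6,9,10} 6  {2,4,6,7,9,10} 15  {2,4,6,8,9,10} 30  {3,5,6,7,9,10} 15  {3,5,7,8,9,10} 30  {4,5,6,7,9,10} 20  {4,6,7,8,9,10} 60  {5,6,7,8,9,10} 60
  7 to go: {0,3,5,6,7,9,10} 21  {0,3,5,7,8,9,10} 42  {1,2,4,6,7,9,10} 21  {1,2,4,6,8,9,10} 42  {2,4,5,6,7,9,10} 35  {2,4,6,7,8,9,10} 105  {3,4,5,6,7,9,10} 35  {3,5,6,7,8,9,10} 105  {4,5,6,7,8,9,10} 140
  8 to go: {0,3,4,5,6,7,9,10} 56  {0,3,5,6,7,8,9,10} 168  {1,2,4,5,6,7,9,10} 56  {1,2,4,6,7,8,9,10} 168  {2,3,4,5,6,7,9,10} 70  {2,4,5,6,7,8,9,10} 280  {3,4,5,6,7,8,9,10} 280
  9 to go: {0,2,3,4,5,6,7,9,10} 126  {0,3,4,5,6,7,8,9,10} 504  {1,2,3,4,5,6,7,9,10} 126  {1,2,4,5,6,7,8,9,10} 504  {2,3,4,5,6,7,8,9,10} 630
  if 0:a drops first: 1260 orders
  if 1:x drops first: 1260 orders
  if 8:c drops first: 252 orders
heap linearizations: 2772

2772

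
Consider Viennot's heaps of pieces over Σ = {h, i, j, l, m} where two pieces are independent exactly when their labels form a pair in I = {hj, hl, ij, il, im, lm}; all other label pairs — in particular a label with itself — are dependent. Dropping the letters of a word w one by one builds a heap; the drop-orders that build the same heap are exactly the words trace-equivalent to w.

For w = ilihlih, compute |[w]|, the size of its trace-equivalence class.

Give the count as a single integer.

piece 0:i — minimal
piece 1:l — minimal
piece 2:i rests on {0:i}
piece 3:h rests on {2:i}
piece 4:l rests on {1:l}
piece 5:i rests on {3:h}
piece 6:h rests on {5:i}
minimal pieces: {0:i, 1:l}
ways to finish when only these pieces remain (= sum over removing one remaining piece with nothing left below it):
  1 left: {4}→1  {6}→1
  2 left: {1,4}→1  {4,6}→2  {5,6}→1
  3 left: {1,4,6}→3  {3,5,6}→1  {4,5,6}→3
  4 left: {1,4,5,6}→6  {2,3,5,6}→1  {3,4,5,6}→4
  5 left: {0,2,3,5,6}→1  {1,3,4,5,6}→10  {2,3,4,5,6}→5
  placing 0:i first → 15 extensions
  placing 1:l first → 6 extensions
total linear extensions = 21

21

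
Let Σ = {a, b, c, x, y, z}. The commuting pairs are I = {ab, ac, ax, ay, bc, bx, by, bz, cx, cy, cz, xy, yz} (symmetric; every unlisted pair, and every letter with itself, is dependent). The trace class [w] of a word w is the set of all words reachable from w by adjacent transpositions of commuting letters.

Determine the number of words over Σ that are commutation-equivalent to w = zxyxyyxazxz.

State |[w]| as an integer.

drop 0:z onto floor
drop 1:x onto {0:z}
drop 2:y onto floor
drop 3:x onto {1:x}
drop 4:y onto {2:y}
drop 5:y onto {4:y}
drop 6:x onto {3:x}
drop 7:a onto {0:z}
drop 8:z onto {6:x, 7:a}
drop 9:x onto {8:z}
drop 10:z onto {9:x}
ground layer = {0:z, 2:y}
drop-orders for the pieces not yet dropped (sum over which currently-grounded one goes next):
  1 to go: {5} 1  {10} 1
  2 to go: {4,5} 1  {5,10} 2  {9,10} 1
  3 to go: {2,4,5} 1  {4,5,10} 3  {5,9,10} 3  {8,9,10} 1
  4 to go: {2,4,5,10} 4  {4,5,9,10} 6  {5,8,9,10} 4  {6,8,9,10} 1  {7,8,9,10} 1
  5 to go: {2,4,5,9,10} 10  {3,6,8,9,10} 1  {4,5,8,9,10} 10  {5,6,8,9,10} 5  {5,7,8,9,10} 5  {6,7,8,9,10} 2
  6 to go: {1,3,6,8,9,10} 1  {2,4,5,8,9,10} 20  {3,5,6,8,9,10} 6  {3,6,7,8,9,10} 3  {4,5,6,8,9,10} 15  {4,5,7,8,9,10} 15  {5,6,7,8,9,10} 12
  7 to go: {1,3,5,6,8,9,10} 7  {1,3,6,7,8,9,10} 4  {2,4,5,6,8,9,10} 35  {2,4,5,7,8,9,10} 35  {3,4,5,6,8,9,10} 21  {3,5,6,7,8,9,10} 21  {4,5,6,7,8,9,10} 42
  8 to go: {0,1,3,6,7,8,9,10} 4  {1,3,4,5,6,8,9,10} 28  {1,3,5,6,7,8,9,10} 32  {2,3,4,5,6,8,9,10} 56  {2,4,5,6,7,8,9,10} 112  {3,4,5,6,7,8,9,10} 84
  9 to go: {0,1,3,5,6,7,8,9,10} 36  {1,2,3,4,5,6,8,9,10} 84  {1,3,4,5,6,7,8,9,10} 144  {2,3,4,5,6,7,8,9,10} 252
  if 0:z drops first: 480 orders
  if 2:y drops first: 180 orders
heap linearizations: 660

660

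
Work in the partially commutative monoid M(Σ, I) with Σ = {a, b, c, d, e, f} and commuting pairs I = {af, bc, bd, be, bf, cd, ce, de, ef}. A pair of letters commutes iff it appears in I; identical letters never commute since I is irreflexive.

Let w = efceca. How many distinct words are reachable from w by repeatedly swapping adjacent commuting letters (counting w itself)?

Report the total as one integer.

10

piece 0:e — minimal
piece 1:f — minimal
piece 2:c rests on {1:f}
piece 3:e rests on {0:e}
piece 4:c rests on {2:c}
piece 5:a rests on {3:e, 4:c}
minimal pieces: {0:e, 1:f}
ways to finish when only these pieces remain (= sum over removing one remaining piece with nothing left below it):
  1 left: {5}→1
  2 left: {3,5}→1  {4,5}→1
  3 left: {0,3,5}→1  {2,4,5}→1  {3,4,5}→2
  4 left: {0,3,4,5}→3  {1,2,4,5}→1  {2,3,4,5}→3
  placing 0:e first → 4 extensions
  placing 1:f first → 6 extensions
total linear extensions = 10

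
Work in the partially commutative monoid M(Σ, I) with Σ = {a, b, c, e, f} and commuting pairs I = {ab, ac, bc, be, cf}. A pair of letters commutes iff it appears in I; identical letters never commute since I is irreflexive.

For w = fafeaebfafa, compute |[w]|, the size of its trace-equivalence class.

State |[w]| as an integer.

piece 0:f — minimal
piece 1:a rests on {0:f}
piece 2:f rests on {1:a}
piece 3:e rests on {2:f}
piece 4:a rests on {3:e}
piece 5:e rests on {4:a}
piece 6:b rests on {2:f}
piece 7:f rests on {5:e, 6:b}
piece 8:a rests on {7:f}
piece 9:f rests on {8:a}
piece 10:a rests on {9:f}
minimal pieces: {0:f}
ways to finish when only these pieces remain (= sum over removing one remaining piece with nothing left below it):
  1 left: {10}→1
  2 left: {9,10}→1
  3 left: {8,9,10}→1
  4 left: {7,8,9,10}→1
  5 left: {5,7,8,9,10}→1  {6,7,8,9,10}→1
  6 left: {4,5,7,8,9,10}→1  {5,6,7,8,9,10}→2
  7 left: {3,4,5,7,8,9,10}→1  {4,5,6,7,8,9,10}→3
  8 left: {3,4,5,6,7,8,9,10}→4
  9 left: {2,3,4,5,6,7,8,9,10}→4
  placing 0:f first → 4 extensions

4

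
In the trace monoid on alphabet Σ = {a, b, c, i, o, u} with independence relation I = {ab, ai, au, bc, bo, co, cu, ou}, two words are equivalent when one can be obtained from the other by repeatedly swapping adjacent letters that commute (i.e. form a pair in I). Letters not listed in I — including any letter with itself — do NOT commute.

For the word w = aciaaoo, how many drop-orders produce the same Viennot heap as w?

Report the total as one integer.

3

piece 0:a — minimal
piece 1:c rests on {0:a}
piece 2:i rests on {1:c}
piece 3:a rests on {1:c}
piece 4:a rests on {3:a}
piece 5:o rests on {2:i, 4:a}
piece 6:o rests on {5:o}
minimal pieces: {0:a}
ways to finish when only these pieces remain (= sum over removing one remaining piece with nothing left below it):
  1 left: {6}→1
  2 left: {5,6}→1
  3 left: {2,5,6}→1  {4,5,6}→1
  4 left: {2,4,5,6}→2  {3,4,5,6}→1
  5 left: {2,3,4,5,6}→3
  placing 0:a first → 3 extensions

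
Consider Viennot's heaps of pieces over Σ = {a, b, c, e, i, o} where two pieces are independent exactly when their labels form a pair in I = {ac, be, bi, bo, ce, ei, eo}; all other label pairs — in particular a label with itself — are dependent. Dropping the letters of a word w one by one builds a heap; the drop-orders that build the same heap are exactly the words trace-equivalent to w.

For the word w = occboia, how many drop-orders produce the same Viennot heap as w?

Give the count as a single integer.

3

piece 0:o — minimal
piece 1:c rests on {0:o}
piece 2:c rests on {1:c}
piece 3:b rests on {2:c}
piece 4:o rests on {2:c}
piece 5:i rests on {4:o}
piece 6:a rests on {3:b, 5:i}
minimal pieces: {0:o}
ways to finish when only these pieces remain (= sum over removing one remaining piece with nothing left below it):
  1 left: {6}→1
  2 left: {3,6}→1  {5,6}→1
  3 left: {3,5,6}→2  {4,5,6}→1
  4 left: {3,4,5,6}→3
  5 left: {2,3,4,5,6}→3
  placing 0:o first → 3 extensions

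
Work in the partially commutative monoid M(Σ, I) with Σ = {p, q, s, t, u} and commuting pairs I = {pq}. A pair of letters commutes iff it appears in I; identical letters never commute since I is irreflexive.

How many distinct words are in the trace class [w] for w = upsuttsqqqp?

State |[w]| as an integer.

4

drop 0:u onto floor
drop 1:p onto {0:u}
drop 2:s onto {1:p}
drop 3:u onto {2:s}
drop 4:t onto {3:u}
drop 5:t onto {4:t}
drop 6:s onto {5:t}
drop 7:q onto {6:s}
drop 8:q onto {7:q}
drop 9:q onto {8:q}
drop 10:p onto {6:s}
ground layer = {0:u}
drop-orders for the pieces not yet dropped (sum over which currently-grounded one goes next):
  1 to go: {9} 1  {10} 1
  2 to go: {8,9} 1  {9,10} 2
  3 to go: {7,8,9} 1  {8,9,10} 3
  4 to go: {7,8,9,10} 4
  5 to go: {6,7,8,9,10} 4
  6 to go: {5,6,7,8,9,10} 4
  7 to go: {4,5,6,7,8,9,10} 4
  8 to go: {3,4,5,6,7,8,9,10} 4
  9 to go: {2,3,4,5,6,7,8,9,10} 4
  if 0:u drops first: 4 orders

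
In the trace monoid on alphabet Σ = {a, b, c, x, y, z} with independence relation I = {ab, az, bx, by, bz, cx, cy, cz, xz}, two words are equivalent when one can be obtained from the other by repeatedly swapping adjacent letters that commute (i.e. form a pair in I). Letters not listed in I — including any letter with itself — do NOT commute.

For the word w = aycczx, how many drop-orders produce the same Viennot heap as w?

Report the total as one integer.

#0=a has no predecessor
#1=y depends on [0:a]
#2=c depends on [0:a]
#3=c depends on [2:c]
#4=z depends on [1:y]
#5=x depends on [1:y]
sources: [0:a]
N(rest) = Σ N(rest − s) over sources s of rest; N(one piece) = 1:
  size 1 → [3]=1  [4]=1  [5]=1
  size 2 → [2,3]=1  [3,4]=2  [3,5]=2  [4,5]=2
  size 3 → [1,4,5]=2  [2,3,4]=3  [2,3,5]=3  [3,4,5]=6
  size 4 → [1,3,4,5]=8  [2,3,4,5]=12
  first=0(a) contributes 20

20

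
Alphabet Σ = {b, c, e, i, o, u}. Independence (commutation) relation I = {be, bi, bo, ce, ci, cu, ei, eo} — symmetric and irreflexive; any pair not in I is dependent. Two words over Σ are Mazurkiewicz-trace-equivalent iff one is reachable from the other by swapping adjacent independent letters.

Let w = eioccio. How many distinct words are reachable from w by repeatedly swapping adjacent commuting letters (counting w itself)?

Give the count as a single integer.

piece 0:e — minimal
piece 1:i — minimal
piece 2:o rests on {1:i}
piece 3:c rests on {2:o}
piece 4:c rests on {3:c}
piece 5:i rests on {2:o}
piece 6:o rests on {4:c, 5:i}
minimal pieces: {0:e, 1:i}
ways to finish when only these pieces remain (= sum over removing one remaining piece with nothing left below it):
  1 left: {0}→1  {6}→1
  2 left: {0,6}→2  {4,6}→1  {5,6}→1
  3 left: {0,4,6}→3  {0,5,6}→3  {3,4,6}→1  {4,5,6}→2
  4 left: {0,3,4,6}→4  {0,4,5,6}→8  {3,4,5,6}→3
  5 left: {0,3,4,5,6}→15  {2,3,4,5,6}→3
  placing 0:e first → 3 extensions
  placing 1:i first → 18 extensions
total linear extensions = 21

21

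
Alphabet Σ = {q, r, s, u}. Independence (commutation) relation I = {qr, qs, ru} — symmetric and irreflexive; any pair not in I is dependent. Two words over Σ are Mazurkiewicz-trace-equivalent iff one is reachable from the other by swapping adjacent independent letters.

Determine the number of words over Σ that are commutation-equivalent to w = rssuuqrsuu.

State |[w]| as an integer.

#0=r has no predecessor
#1=s depends on [0:r]
#2=s depends on [1:s]
#3=u depends on [2:s]
#4=u depends on [3:u]
#5=q depends on [4:u]
#6=r depends on [2:s]
#7=s depends on [4:u, 6:r]
#8=u depends on [5:q, 7:s]
#9=u depends on [8:u]
sources: [0:r]
N(rest) = Σ N(rest − s) over sources s of rest; N(one piece) = 1:
  size 1 → [9]=1
  size 2 → [8,9]=1
  size 3 → [5,8,9]=1  [7,8,9]=1
  size 4 → [5,7,8,9]=2  [6,7,8,9]=1
  size 5 → [4,5,7,8,9]=2  [5,6,7,8,9]=3
  size 6 → [3,4,5,7,8,9]=2  [4,5,6,7,8,9]=5
  size 7 → [3,4,5,6,7,8,9]=7
  size 8 → [2,3,4,5,6,7,8,9]=7
  first=0(r) contributes 7

7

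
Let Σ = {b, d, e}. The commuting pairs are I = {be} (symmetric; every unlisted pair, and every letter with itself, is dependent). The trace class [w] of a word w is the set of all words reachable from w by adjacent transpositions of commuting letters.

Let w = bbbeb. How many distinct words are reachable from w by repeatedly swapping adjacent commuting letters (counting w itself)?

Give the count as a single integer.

drop 0:b onto floor
drop 1:b onto {0:b}
drop 2:b onto {1:b}
drop 3:e onto floor
drop 4:b onto {2:b}
ground layer = {0:b, 3:e}
drop-orders for the pieces not yet dropped (sum over which currently-grounded one goes next):
  1 to go: {3} 1  {4} 1
  2 to go: {2,4} 1  {3,4} 2
  3 to go: {1,2,4} 1  {2,3,4} 3
  if 0:b drops first: 4 orders
  if 3:e drops first: 1 orders
heap linearizations: 5

5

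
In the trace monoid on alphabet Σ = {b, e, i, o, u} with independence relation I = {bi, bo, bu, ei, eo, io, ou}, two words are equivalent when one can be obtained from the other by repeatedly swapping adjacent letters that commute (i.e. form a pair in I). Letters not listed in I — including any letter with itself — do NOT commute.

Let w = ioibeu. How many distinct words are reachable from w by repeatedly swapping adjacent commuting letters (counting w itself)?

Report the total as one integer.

drop 0:i onto floor
drop 1:o onto floor
drop 2:i onto {0:i}
drop 3:b onto floor
drop 4:e onto {3:b}
drop 5:u onto {2:i, 4:e}
ground layer = {0:i, 1:o, 3:b}
drop-orders for the pieces not yet dropped (sum over which currently-grounded one goes next):
  1 to go: {1} 1  {5} 1
  2 to go: {1,5} 2  {2,5} 1  {4,5} 1
  3 to go: {0,2,5} 1  {1,2,5} 3  {1,4,5} 3  {2,4,5} 2  {3,4,5} 1
  4 to go: {0,1,2,5} 4  {0,2,4,5} 3  {1,2,4,5} 8  {1,3,4,5} 4  {2,3,4,5} 3
  if 0:i drops first: 15 orders
  if 1:o drops first: 6 orders
  if 3:b drops first: 15 orders
heap linearizations: 36

36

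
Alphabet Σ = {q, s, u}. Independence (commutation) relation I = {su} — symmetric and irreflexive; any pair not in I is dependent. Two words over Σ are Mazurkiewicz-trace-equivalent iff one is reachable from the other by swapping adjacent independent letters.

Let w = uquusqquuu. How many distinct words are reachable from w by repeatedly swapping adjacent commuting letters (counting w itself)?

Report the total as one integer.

piece 0:u — minimal
piece 1:q rests on {0:u}
piece 2:u rests on {1:q}
piece 3:u rests on {2:u}
piece 4:s rests on {1:q}
piece 5:q rests on {3:u, 4:s}
piece 6:q rests on {5:q}
piece 7:u rests on {6:q}
piece 8:u rests on {7:u}
piece 9:u rests on {8:u}
minimal pieces: {0:u}
ways to finish when only these pieces remain (= sum over removing one remaining piece with nothing left below it):
  1 left: {9}→1
  2 left: {8,9}→1
  3 left: {7,8,9}→1
  4 left: {6,7,8,9}→1
  5 left: {5,6,7,8,9}→1
  6 left: {3,5,6,7,8,9}→1  {4,5,6,7,8,9}→1
  7 left: {2,3,5,6,7,8,9}→1  {3,4,5,6,7,8,9}→2
  8 left: {2,3,4,5,6,7,8,9}→3
  placing 0:u first → 3 extensions

3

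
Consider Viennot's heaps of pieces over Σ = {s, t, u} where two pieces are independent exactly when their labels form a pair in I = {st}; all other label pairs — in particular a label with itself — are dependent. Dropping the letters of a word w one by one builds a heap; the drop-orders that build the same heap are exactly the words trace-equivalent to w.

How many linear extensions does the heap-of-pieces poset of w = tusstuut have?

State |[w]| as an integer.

3

drop 0:t onto floor
drop 1:u onto {0:t}
drop 2:s onto {1:u}
drop 3:s onto {2:s}
drop 4:t onto {1:u}
drop 5:u onto {3:s, 4:t}
drop 6:u onto {5:u}
drop 7:t onto {6:u}
ground layer = {0:t}
drop-orders for the pieces not yet dropped (sum over which currently-grounded one goes next):
  1 to go: {7} 1
  2 to go: {6,7} 1
  3 to go: {5,6,7} 1
  4 to go: {3,5,6,7} 1  {4,5,6,7} 1
  5 to go: {2,3,5,6,7} 1  {3,4,5,6,7} 2
  6 to go: {2,3,4,5,6,7} 3
  if 0:t drops first: 3 orders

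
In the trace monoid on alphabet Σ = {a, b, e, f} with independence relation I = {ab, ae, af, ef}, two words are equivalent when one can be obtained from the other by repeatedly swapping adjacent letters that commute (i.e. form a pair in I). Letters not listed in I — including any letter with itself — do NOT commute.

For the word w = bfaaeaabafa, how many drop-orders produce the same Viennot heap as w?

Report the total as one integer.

0(b) covers ∅
1(f) covers 0:b
2(a) covers ∅
3(a) covers 2:a
4(e) covers 0:b
5(a) covers 3:a
6(a) covers 5:a
7(b) covers 1:f, 4:e
8(a) covers 6:a
9(f) covers 7:b
10(a) covers 8:a
floor of heap: 0:b, 2:a
completions by unplaced set U, small U first (add the entries for U minus each lowest piece of U):
  |U|=1: {9}:1  {10}:1
  |U|=2: {7,9}:1  {8,10}:1  {9,10}:2
  |U|=3: {1,7,9}:1  {4,7,9}:1  {6,8,10}:1  {7,9,10}:3  {8,9,10}:3
  |U|=4: {1,4,7,9}:2  {1,7,9,10}:4  {4,7,9,10}:4  {5,6,8,10}:1  {6,8,9,10}:4  {7,8,9,10}:6
  |U|=5: {0,1,4,7,9}:2  {1,4,7,9,10}:10  {1,7,8,9,10}:10  {3,5,6,8,10}:1  {4,7,8,9,10}:10  {5,6,8,9,10}:5  {6,7,8,9,10}:10
  |U|=6: {0,1,4,7,9,10}:12  {1,4,7,8,9,10}:30  {1,6,7,8,9,10}:20  {2,3,5,6,8,10}:1  {3,5,6,8,9,10}:6  {4,6,7,8,9,10}:20  {5,6,7,8,9,10}:15
  |U|=7: {0,1,4,7,8,9,10}:42  {1,4,6,7,8,9,10}:70  {1,5,6,7,8,9,10}:35  {2,3,5,6,8,9,10}:7  {3,5,6,7,8,9,10}:21  {4,5,6,7,8,9,10}:35
  |U|=8: {0,1,4,6,7,8,9,10}:112  {1,3,5,6,7,8,9,10}:56  {1,4,5,6,7,8,9,10}:140  {2,3,5,6,7,8,9,10}:28  {3,4,5,6,7,8,9,10}:56
  |U|=9: {0,1,4,5,6,7,8,9,10}:252  {1,2,3,5,6,7,8,9,10}:84  {1,3,4,5,6,7,8,9,10}:252  {2,3,4,5,6,7,8,9,10}:84
  start at 0(b): 420
  start at 2(a): 504
sum over floor = 924

924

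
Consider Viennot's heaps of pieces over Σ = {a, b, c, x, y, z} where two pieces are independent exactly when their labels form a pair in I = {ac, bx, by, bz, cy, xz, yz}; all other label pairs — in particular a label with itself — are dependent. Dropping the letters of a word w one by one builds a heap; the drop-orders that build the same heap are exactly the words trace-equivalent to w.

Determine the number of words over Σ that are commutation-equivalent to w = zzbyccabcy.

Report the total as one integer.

#0=z has no predecessor
#1=z depends on [0:z]
#2=b has no predecessor
#3=y has no predecessor
#4=c depends on [1:z, 2:b]
#5=c depends on [4:c]
#6=a depends on [1:z, 2:b, 3:y]
#7=b depends on [5:c, 6:a]
#8=c depends on [7:b]
#9=y depends on [6:a]
sources: [0:z, 2:b, 3:y]
N(rest) = Σ N(rest − s) over sources s of rest; N(one piece) = 1:
  size 1 → [8]=1  [9]=1
  size 2 → [7,8]=1  [8,9]=2
  size 3 → [5,7,8]=1  [7,8,9]=3
  size 4 → [4,5,7,8]=1  [5,7,8,9]=4  [6,7,8,9]=3
  size 5 → [3,6,7,8,9]=3  [4,5,7,8,9]=5  [5,6,7,8,9]=7
  size 6 → [3,5,6,7,8,9]=10  [4,5,6,7,8,9]=12
  size 7 → [1,4,5,6,7,8,9]=12  [2,4,5,6,7,8,9]=12  [3,4,5,6,7,8,9]=22
  size 8 → [0,1,4,5,6,7,8,9]=12  [1,2,4,5,6,7,8,9]=24  [1,3,4,5,6,7,8,9]=34  [2,3,4,5,6,7,8,9]=34
  first=0(z) contributes 92
  first=2(b) contributes 46
  first=3(y) contributes 36
|[w]| = 174

174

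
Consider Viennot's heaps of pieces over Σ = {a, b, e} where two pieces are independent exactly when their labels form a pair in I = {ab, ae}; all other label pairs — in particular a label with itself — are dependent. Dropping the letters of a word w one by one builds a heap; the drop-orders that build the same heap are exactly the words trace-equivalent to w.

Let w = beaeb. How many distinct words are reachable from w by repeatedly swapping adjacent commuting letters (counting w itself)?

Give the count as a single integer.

5

0(b) covers ∅
1(e) covers 0:b
2(a) covers ∅
3(e) covers 1:e
4(b) covers 3:e
floor of heap: 0:b, 2:a
completions by unplaced set U, small U first (add the entries for U minus each lowest piece of U):
  |U|=1: {2}:1  {4}:1
  |U|=2: {2,4}:2  {3,4}:1
  |U|=3: {1,3,4}:1  {2,3,4}:3
  start at 0(b): 4
  start at 2(a): 1
sum over floor = 5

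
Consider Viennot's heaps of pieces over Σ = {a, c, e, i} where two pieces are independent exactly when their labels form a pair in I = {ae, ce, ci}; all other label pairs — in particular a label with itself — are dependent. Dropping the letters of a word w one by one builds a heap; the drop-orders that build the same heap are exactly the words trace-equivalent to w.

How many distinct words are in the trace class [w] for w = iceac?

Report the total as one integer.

piece 0:i — minimal
piece 1:c — minimal
piece 2:e rests on {0:i}
piece 3:a rests on {0:i, 1:c}
piece 4:c rests on {3:a}
minimal pieces: {0:i, 1:c}
ways to finish when only these pieces remain (= sum over removing one remaining piece with nothing left below it):
  1 left: {2}→1  {4}→1
  2 left: {2,4}→2  {3,4}→1
  3 left: {1,3,4}→1  {2,3,4}→3
  placing 0:i first → 4 extensions
  placing 1:c first → 3 extensions
total linear extensions = 7

7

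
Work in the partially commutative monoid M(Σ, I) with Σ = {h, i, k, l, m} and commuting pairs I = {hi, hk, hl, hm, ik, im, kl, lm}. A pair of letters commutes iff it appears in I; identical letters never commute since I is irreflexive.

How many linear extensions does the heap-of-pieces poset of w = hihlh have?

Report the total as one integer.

10

piece 0:h — minimal
piece 1:i — minimal
piece 2:h rests on {0:h}
piece 3:l rests on {1:i}
piece 4:h rests on {2:h}
minimal pieces: {0:h, 1:i}
ways to finish when only these pieces remain (= sum over removing one remaining piece with nothing left below it):
  1 left: {3}→1  {4}→1
  2 left: {1,3}→1  {2,4}→1  {3,4}→2
  3 left: {0,2,4}→1  {1,3,4}→3  {2,3,4}→3
  placing 0:h first → 6 extensions
  placing 1:i first → 4 extensions
total linear extensions = 10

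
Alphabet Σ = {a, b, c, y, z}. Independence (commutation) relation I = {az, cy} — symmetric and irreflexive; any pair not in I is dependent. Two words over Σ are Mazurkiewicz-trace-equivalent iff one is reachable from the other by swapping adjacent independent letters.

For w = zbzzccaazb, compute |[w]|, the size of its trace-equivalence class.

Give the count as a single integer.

drop 0:z onto floor
drop 1:b onto {0:z}
drop 2:z onto {1:b}
drop 3:z onto {2:z}
drop 4:c onto {3:z}
drop 5:c onto {4:c}
drop 6:a onto {5:c}
drop 7:a onto {6:a}
drop 8:z onto {5:c}
drop 9:b onto {7:a, 8:z}
ground layer = {0:z}
drop-orders for the pieces not yet dropped (sum over which currently-grounded one goes next):
  1 to go: {9} 1
  2 to go: {7,9} 1  {8,9} 1
  3 to go: {6,7,9} 1  {7,8,9} 2
  4 to go: {6,7,8,9} 3
  5 to go: {5,6,7,8,9} 3
  6 to go: {4,5,6,7,8,9} 3
  7 to go: {3,4,5,6,7,8,9} 3
  8 to go: {2,3,4,5,6,7,8,9} 3
  if 0:z drops first: 3 orders

3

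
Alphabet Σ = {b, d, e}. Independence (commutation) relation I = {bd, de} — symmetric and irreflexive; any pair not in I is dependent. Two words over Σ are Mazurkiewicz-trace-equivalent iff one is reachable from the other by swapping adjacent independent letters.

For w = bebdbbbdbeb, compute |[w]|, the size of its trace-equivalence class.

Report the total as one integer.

55

#0=b has no predecessor
#1=e depends on [0:b]
#2=b depends on [1:e]
#3=d has no predecessor
#4=b depends on [2:b]
#5=b depends on [4:b]
#6=b depends on [5:b]
#7=d depends on [3:d]
#8=b depends on [6:b]
#9=e depends on [8:b]
#10=b depends on [9:e]
sources: [0:b, 3:d]
N(rest) = Σ N(rest − s) over sources s of rest; N(one piece) = 1:
  size 1 → [7]=1  [10]=1
  size 2 → [3,7]=1  [7,10]=2  [9,10]=1
  size 3 → [3,7,10]=3  [7,9,10]=3  [8,9,10]=1
  size 4 → [3,7,9,10]=6  [6,8,9,10]=1  [7,8,9,10]=4
  size 5 → [3,7,8,9,10]=10  [5,6,8,9,10]=1  [6,7,8,9,10]=5
  size 6 → [3,6,7,8,9,10]=15  [4,5,6,8,9,10]=1  [5,6,7,8,9,10]=6
  size 7 → [2,4,5,6,8,9,10]=1  [3,5,6,7,8,9,10]=21  [4,5,6,7,8,9,10]=7
  size 8 → [1,2,4,5,6,8,9,10]=1  [2,4,5,6,7,8,9,10]=8  [3,4,5,6,7,8,9,10]=28
  size 9 → [0,1,2,4,5,6,8,9,10]=1  [1,2,4,5,6,7,8,9,10]=9  [2,3,4,5,6,7,8,9,10]=36
  first=0(b) contributes 45
  first=3(d) contributes 10
|[w]| = 55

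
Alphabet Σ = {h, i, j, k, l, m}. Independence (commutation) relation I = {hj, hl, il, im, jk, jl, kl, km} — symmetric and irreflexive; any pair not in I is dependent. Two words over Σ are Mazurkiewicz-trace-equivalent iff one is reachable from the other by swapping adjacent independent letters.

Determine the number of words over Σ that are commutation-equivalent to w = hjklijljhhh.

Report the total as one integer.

drop 0:h onto floor
drop 1:j onto floor
drop 2:k onto {0:h}
drop 3:l onto floor
drop 4:i onto {1:j, 2:k}
drop 5:j onto {4:i}
drop 6:l onto {3:l}
drop 7:j onto {5:j}
drop 8:h onto {4:i}
drop 9:h onto {8:h}
drop 10:h onto {9:h}
ground layer = {0:h, 1:j, 3:l}
drop-orders for the pieces not yet dropped (sum over which currently-grounded one goes next):
  1 to go: {6} 1  {7} 1  {10} 1
  2 to go: {3,6} 1  {5,7} 1  {6,7} 2  {6,10} 2  {7,10} 2  {9,10} 1
  3 to go: {3,6,7} 3  {3,6,10} 3  {5,6,7} 3  {5,7,10} 3  {6,7,10} 6  {6,9,10} 3  {7,9,10} 3  {8,9,10} 1
  4 to go: {3,5,6,7} 6  {3,6,7,10} 12  {3,6,9,10} 6  {5,6,7,10} 12  {5,7,9,10} 6  {6,7,9,10} 12  {6,8,9,10} 4  {7,8,9,10} 4
  5 to go: {3,5,6,7,10} 30  {3,6,7,9,10} 30  {3,6,8,9,10} 10  {5,6,7,9,10} 30  {5,7,8,9,10} 10  {6,7,8,9,10} 20
  6 to go: {3,5,6,7,9,10} 90  {3,6,7,8,9,10} 60  {4,5,7,8,9,10} 10  {5,6,7,8,9,10} 60
  7 to go: {1,4,5,7,8,9,10} 10  {2,4,5,7,8,9,10} 10  {3,5,6,7,8,9,10} 210  {4,5,6,7,8,9,10} 70
  8 to go: {0,2,4,5,7,8,9,10} 10  {1,2,4,5,7,8,9,10} 20  {1,4,5,6,7,8,9,10} 80  {2,4,5,6,7,8,9,10} 80  {3,4,5,6,7,8,9,10} 280
  9 to go: {0,1,2,4,5,7,8,9,10} 30  {0,2,4,5,6,7,8,9,10} 90  {1,2,4,5,6,7,8,9,10} 180  {1,3,4,5,6,7,8,9,10} 360  {2,3,4,5,6,7,8,9,10} 360
  if 0:h drops first: 900 orders
  if 1:j drops first: 450 orders
  if 3:l drops first: 300 orders
heap linearizations: 1650

1650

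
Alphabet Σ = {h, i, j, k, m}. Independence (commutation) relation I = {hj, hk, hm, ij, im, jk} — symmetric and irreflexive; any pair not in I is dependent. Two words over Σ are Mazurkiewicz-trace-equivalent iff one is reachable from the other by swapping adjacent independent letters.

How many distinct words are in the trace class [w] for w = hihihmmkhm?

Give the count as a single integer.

115

piece 0:h — minimal
piece 1:i rests on {0:h}
piece 2:h rests on {1:i}
piece 3:i rests on {2:h}
piece 4:h rests on {3:i}
piece 5:m — minimal
piece 6:m rests on {5:m}
piece 7:k rests on {3:i, 6:m}
piece 8:h rests on {4:h}
piece 9:m rests on {7:k}
minimal pieces: {0:h, 5:m}
ways to finish when only these pieces remain (= sum over removing one remaining piece with nothing left below it):
  1 left: {8}→1  {9}→1
  2 left: {4,8}→1  {7,9}→1  {8,9}→2
  3 left: {4,8,9}→3  {6,7,9}→1  {7,8,9}→3
  4 left: {4,7,8,9}→6  {5,6,7,9}→1  {6,7,8,9}→4
  5 left: {3,4,7,8,9}→6  {4,6,7,8,9}→10  {5,6,7,8,9}→5
  6 left: {2,3,4,7,8,9}→6  {3,4,6,7,8,9}→16  {4,5,6,7,8,9}→15
  7 left: {1,2,3,4,7,8,9}→6  {2,3,4,6,7,8,9}→22  {3,4,5,6,7,8,9}→31
  8 left: {0,1,2,3,4,7,8,9}→6  {1,2,3,4,6,7,8,9}→28  {2,3,4,5,6,7,8,9}→53
  placing 0:h first → 81 extensions
  placing 5:m first → 34 extensions
total linear extensions = 115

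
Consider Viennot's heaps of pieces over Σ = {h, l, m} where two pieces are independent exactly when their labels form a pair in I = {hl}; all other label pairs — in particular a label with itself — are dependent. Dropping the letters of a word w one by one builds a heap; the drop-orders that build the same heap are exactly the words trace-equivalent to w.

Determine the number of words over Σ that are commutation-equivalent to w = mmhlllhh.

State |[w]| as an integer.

0(m) covers ∅
1(m) covers 0:m
2(h) covers 1:m
3(l) covers 1:m
4(l) covers 3:l
5(l) covers 4:l
6(h) covers 2:h
7(h) covers 6:h
floor of heap: 0:m
completions by unplaced set U, small U first (add the entries for U minus each lowest piece of U):
  |U|=1: {5}:1  {7}:1
  |U|=2: {4,5}:1  {5,7}:2  {6,7}:1
  |U|=3: {2,6,7}:1  {3,4,5}:1  {4,5,7}:3  {5,6,7}:3
  |U|=4: {2,5,6,7}:4  {3,4,5,7}:4  {4,5,6,7}:6
  |U|=5: {2,4,5,6,7}:10  {3,4,5,6,7}:10
  |U|=6: {2,3,4,5,6,7}:20
  start at 0(m): 20

20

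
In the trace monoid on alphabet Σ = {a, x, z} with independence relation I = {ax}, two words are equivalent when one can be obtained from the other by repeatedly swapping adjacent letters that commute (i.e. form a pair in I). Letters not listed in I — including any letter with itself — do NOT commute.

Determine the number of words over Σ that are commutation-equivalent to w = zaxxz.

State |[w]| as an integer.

piece 0:z — minimal
piece 1:a rests on {0:z}
piece 2:x rests on {0:z}
piece 3:x rests on {2:x}
piece 4:z rests on {1:a, 3:x}
minimal pieces: {0:z}
ways to finish when only these pieces remain (= sum over removing one remaining piece with nothing left below it):
  1 left: {4}→1
  2 left: {1,4}→1  {3,4}→1
  3 left: {1,3,4}→2  {2,3,4}→1
  placing 0:z first → 3 extensions

3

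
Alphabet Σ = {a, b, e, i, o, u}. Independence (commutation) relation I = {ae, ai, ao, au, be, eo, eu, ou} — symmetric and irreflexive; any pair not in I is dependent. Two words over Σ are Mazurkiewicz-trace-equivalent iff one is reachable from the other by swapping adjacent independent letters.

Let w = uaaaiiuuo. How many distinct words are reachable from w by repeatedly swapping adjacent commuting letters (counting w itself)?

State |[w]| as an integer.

piece 0:u — minimal
piece 1:a — minimal
piece 2:a rests on {1:a}
piece 3:a rests on {2:a}
piece 4:i rests on {0:u}
piece 5:i rests on {4:i}
piece 6:u rests on {5:i}
piece 7:u rests on {6:u}
piece 8:o rests on {5:i}
minimal pieces: {0:u, 1:a}
ways to finish when only these pieces remain (= sum over removing one remaining piece with nothing left below it):
  1 left: {3}→1  {7}→1  {8}→1
  2 left: {2,3}→1  {3,7}→2  {3,8}→2  {6,7}→1  {7,8}→2
  3 left: {1,2,3}→1  {2,3,7}→3  {2,3,8}→3  {3,6,7}→3  {3,7,8}→6  {6,7,8}→3
  4 left: {1,2,3,7}→4  {1,2,3,8}→4  {2,3,6,7}→6  {2,3,7,8}→12  {3,6,7,8}→12  {5,6,7,8}→3
  5 left: {1,2,3,6,7}→10  {1,2,3,7,8}→20  {2,3,6,7,8}→30  {3,5,6,7,8}→15  {4,5,6,7,8}→3
  6 left: {0,4,5,6,7,8}→3  {1,2,3,6,7,8}→60  {2,3,5,6,7,8}→45  {3,4,5,6,7,8}→18
  7 left: {0,3,4,5,6,7,8}→21  {1,2,3,5,6,7,8}→105  {2,3,4,5,6,7,8}→63
  placing 0:u first → 168 extensions
  placing 1:a first → 84 extensions
total linear extensions = 252

252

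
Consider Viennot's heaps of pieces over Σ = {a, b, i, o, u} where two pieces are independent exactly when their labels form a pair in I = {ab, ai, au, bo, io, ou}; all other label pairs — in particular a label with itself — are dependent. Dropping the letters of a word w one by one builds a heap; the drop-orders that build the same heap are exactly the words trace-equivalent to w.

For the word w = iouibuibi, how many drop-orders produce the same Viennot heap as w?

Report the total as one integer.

9

drop 0:i onto floor
drop 1:o onto floor
drop 2:u onto {0:i}
drop 3:i onto {2:u}
drop 4:b onto {3:i}
drop 5:u onto {4:b}
drop 6:i onto {5:u}
drop 7:b onto {6:i}
drop 8:i onto {7:b}
ground layer = {0:i, 1:o}
drop-orders for the pieces not yet dropped (sum over which currently-grounded one goes next):
  1 to go: {1} 1  {8} 1
  2 to go: {1,8} 2  {7,8} 1
  3 to go: {1,7,8} 3  {6,7,8} 1
  4 to go: {1,6,7,8} 4  {5,6,7,8} 1
  5 to go: {1,5,6,7,8} 5  {4,5,6,7,8} 1
  6 to go: {1,4,5,6,7,8} 6  {3,4,5,6,7,8} 1
  7 to go: {1,3,4,5,6,7,8} 7  {2,3,4,5,6,7,8} 1
  if 0:i drops first: 8 orders
  if 1:o drops first: 1 orders
heap linearizations: 9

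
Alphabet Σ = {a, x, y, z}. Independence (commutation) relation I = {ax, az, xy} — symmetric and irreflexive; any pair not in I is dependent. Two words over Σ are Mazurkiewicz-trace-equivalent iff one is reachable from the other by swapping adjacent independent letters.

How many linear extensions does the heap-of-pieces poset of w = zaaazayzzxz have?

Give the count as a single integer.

0(z) covers ∅
1(a) covers ∅
2(a) covers 1:a
3(a) covers 2:a
4(z) covers 0:z
5(a) covers 3:a
6(y) covers 4:z, 5:a
7(z) covers 6:y
8(z) covers 7:z
9(x) covers 8:z
10(z) covers 9:x
floor of heap: 0:z, 1:a
completions by unplaced set U, small U first (add the entries for U minus each lowest piece of U):
  |U|=1: {10}:1
  |U|=2: {9,10}:1
  |U|=3: {8,9,10}:1
  |U|=4: {7,8,9,10}:1
  |U|=5: {6,7,8,9,10}:1
  |U|=6: {4,6,7,8,9,10}:1  {5,6,7,8,9,10}:1
  |U|=7: {0,4,6,7,8,9,10}:1  {3,5,6,7,8,9,10}:1  {4,5,6,7,8,9,10}:2
  |U|=8: {0,4,5,6,7,8,9,10}:3  {2,3,5,6,7,8,9,10}:1  {3,4,5,6,7,8,9,10}:3
  |U|=9: {0,3,4,5,6,7,8,9,10}:6  {1,2,3,5,6,7,8,9,10}:1  {2,3,4,5,6,7,8,9,10}:4
  start at 0(z): 5
  start at 1(a): 10
sum over floor = 15

15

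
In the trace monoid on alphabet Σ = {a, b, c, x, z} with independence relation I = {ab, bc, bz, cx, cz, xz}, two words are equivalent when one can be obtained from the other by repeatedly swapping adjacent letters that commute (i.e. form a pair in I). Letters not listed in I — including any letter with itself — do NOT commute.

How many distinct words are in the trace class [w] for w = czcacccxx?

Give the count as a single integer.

piece 0:c — minimal
piece 1:z — minimal
piece 2:c rests on {0:c}
piece 3:a rests on {1:z, 2:c}
piece 4:c rests on {3:a}
piece 5:c rests on {4:c}
piece 6:c rests on {5:c}
piece 7:x rests on {3:a}
piece 8:x rests on {7:x}
minimal pieces: {0:c, 1:z}
ways to finish when only these pieces remain (= sum over removing one remaining piece with nothing left below it):
  1 left: {6}→1  {8}→1
  2 left: {5,6}→1  {6,8}→2  {7,8}→1
  3 left: {4,5,6}→1  {5,6,8}→3  {6,7,8}→3
  4 left: {4,5,6,8}→4  {5,6,7,8}→6
  5 left: {4,5,6,7,8}→10
  6 left: {3,4,5,6,7,8}→10
  7 left: {1,3,4,5,6,7,8}→10  {2,3,4,5,6,7,8}→10
  placing 0:c first → 20 extensions
  placing 1:z first → 10 extensions
total linear extensions = 30

30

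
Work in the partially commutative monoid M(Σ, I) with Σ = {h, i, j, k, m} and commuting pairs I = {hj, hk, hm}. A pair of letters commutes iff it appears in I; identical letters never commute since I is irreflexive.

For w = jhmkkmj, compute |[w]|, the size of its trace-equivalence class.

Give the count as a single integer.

7

#0=j has no predecessor
#1=h has no predecessor
#2=m depends on [0:j]
#3=k depends on [2:m]
#4=k depends on [3:k]
#5=m depends on [4:k]
#6=j depends on [5:m]
sources: [0:j, 1:h]
N(rest) = Σ N(rest − s) over sources s of rest; N(one piece) = 1:
  size 1 → [1]=1  [6]=1
  size 2 → [1,6]=2  [5,6]=1
  size 3 → [1,5,6]=3  [4,5,6]=1
  size 4 → [1,4,5,6]=4  [3,4,5,6]=1
  size 5 → [1,3,4,5,6]=5  [2,3,4,5,6]=1
  first=0(j) contributes 6
  first=1(h) contributes 1
|[w]| = 7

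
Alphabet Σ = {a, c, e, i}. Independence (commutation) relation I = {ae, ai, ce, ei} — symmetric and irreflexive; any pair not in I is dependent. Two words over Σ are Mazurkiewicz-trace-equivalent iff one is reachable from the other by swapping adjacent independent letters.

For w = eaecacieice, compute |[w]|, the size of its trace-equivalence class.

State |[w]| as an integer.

330

0(e) covers ∅
1(a) covers ∅
2(e) covers 0:e
3(c) covers 1:a
4(a) covers 3:c
5(c) covers 4:a
6(i) covers 5:c
7(e) covers 2:e
8(i) covers 6:i
9(c) covers 8:i
10(e) covers 7:e
floor of heap: 0:e, 1:a
completions by unplaced set U, small U first (add the entries for U minus each lowest piece of U):
  |U|=1: {9}:1  {10}:1
  |U|=2: {7,10}:1  {8,9}:1  {9,10}:2
  |U|=3: {2,7,10}:1  {6,8,9}:1  {7,9,10}:3  {8,9,10}:3
  |U|=4: {0,2,7,10}:1  {2,7,9,10}:4  {5,6,8,9}:1  {6,8,9,10}:4  {7,8,9,10}:6
  |U|=5: {0,2,7,9,10}:5  {2,7,8,9,10}:10  {4,5,6,8,9}:1  {5,6,8,9,10}:5  {6,7,8,9,10}:10
  |U|=6: {0,2,7,8,9,10}:15  {2,6,7,8,9,10}:20  {3,4,5,6,8,9}:1  {4,5,6,8,9,10}:6  {5,6,7,8,9,10}:15
  |U|=7: {0,2,6,7,8,9,10}:35  {1,3,4,5,6,8,9}:1  {2,5,6,7,8,9,10}:35  {3,4,5,6,8,9,10}:7  {4,5,6,7,8,9,10}:21
  |U|=8: {0,2,5,6,7,8,9,10}:70  {1,3,4,5,6,8,9,10}:8  {2,4,5,6,7,8,9,10}:56  {3,4,5,6,7,8,9,10}:28
  |U|=9: {0,2,4,5,6,7,8,9,10}:126  {1,3,4,5,6,7,8,9,10}:36  {2,3,4,5,6,7,8,9,10}:84
  start at 0(e): 120
  start at 1(a): 210
sum over floor = 330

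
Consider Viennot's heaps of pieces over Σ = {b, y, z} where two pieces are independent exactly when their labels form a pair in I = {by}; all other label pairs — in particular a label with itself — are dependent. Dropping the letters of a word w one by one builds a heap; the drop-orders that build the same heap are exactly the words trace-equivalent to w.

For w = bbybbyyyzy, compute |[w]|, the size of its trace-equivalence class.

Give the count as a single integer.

70

drop 0:b onto floor
drop 1:b onto {0:b}
drop 2:y onto floor
drop 3:b onto {1:b}
drop 4:b onto {3:b}
drop 5:y onto {2:y}
drop 6:y onto {5:y}
drop 7:y onto {6:y}
drop 8:z onto {4:b, 7:y}
drop 9:y onto {8:z}
ground layer = {0:b, 2:y}
drop-orders for the pieces not yet dropped (sum over which currently-grounded one goes next):
  1 to go: {9} 1
  2 to go: {8,9} 1
  3 to go: {4,8,9} 1  {7,8,9} 1
  4 to go: {3,4,8,9} 1  {4,7,8,9} 2  {6,7,8,9} 1
  5 to go: {1,3,4,8,9} 1  {3,4,7,8,9} 3  {4,6,7,8,9} 3  {5,6,7,8,9} 1
  6 to go: {0,1,3,4,8,9} 1  {1,3,4,7,8,9} 4  {2,5,6,7,8,9} 1  {3,4,6,7,8,9} 6  {4,5,6,7,8,9} 4
  7 to go: {0,1,3,4,7,8,9} 5  {1,3,4,6,7,8,9} 10  {2,4,5,6,7,8,9} 5  {3,4,5,6,7,8,9} 10
  8 to go: {0,1,3,4,6,7,8,9} 15  {1,3,4,5,6,7,8,9} 20  {2,3,4,5,6,7,8,9} 15
  if 0:b drops first: 35 orders
  if 2:y drops first: 35 orders
heap linearizations: 70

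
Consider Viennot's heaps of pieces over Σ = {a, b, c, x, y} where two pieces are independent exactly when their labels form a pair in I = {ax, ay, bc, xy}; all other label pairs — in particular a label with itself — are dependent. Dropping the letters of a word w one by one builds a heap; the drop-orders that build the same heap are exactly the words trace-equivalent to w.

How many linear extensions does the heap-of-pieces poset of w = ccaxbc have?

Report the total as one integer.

0(c) covers ∅
1(c) covers 0:c
2(a) covers 1:c
3(x) covers 1:c
4(b) covers 2:a, 3:x
5(c) covers 2:a, 3:x
floor of heap: 0:c
completions by unplaced set U, small U first (add the entries for U minus each lowest piece of U):
  |U|=1: {4}:1  {5}:1
  |U|=2: {4,5}:2
  |U|=3: {2,4,5}:2  {3,4,5}:2
  |U|=4: {2,3,4,5}:4
  start at 0(c): 4

4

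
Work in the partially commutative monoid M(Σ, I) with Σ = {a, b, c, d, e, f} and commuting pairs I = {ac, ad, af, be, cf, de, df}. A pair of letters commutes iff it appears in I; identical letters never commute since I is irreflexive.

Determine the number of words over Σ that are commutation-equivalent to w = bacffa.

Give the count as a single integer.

0(b) covers ∅
1(a) covers 0:b
2(c) covers 0:b
3(f) covers 0:b
4(f) covers 3:f
5(a) covers 1:a
floor of heap: 0:b
completions by unplaced set U, small U first (add the entries for U minus each lowest piece of U):
  |U|=1: {2}:1  {4}:1  {5}:1
  |U|=2: {1,5}:1  {2,4}:2  {2,5}:2  {3,4}:1  {4,5}:2
  |U|=3: {1,2,5}:3  {1,4,5}:3  {2,3,4}:3  {2,4,5}:6  {3,4,5}:3
  |U|=4: {1,2,4,5}:12  {1,3,4,5}:6  {2,3,4,5}:12
  start at 0(b): 30

30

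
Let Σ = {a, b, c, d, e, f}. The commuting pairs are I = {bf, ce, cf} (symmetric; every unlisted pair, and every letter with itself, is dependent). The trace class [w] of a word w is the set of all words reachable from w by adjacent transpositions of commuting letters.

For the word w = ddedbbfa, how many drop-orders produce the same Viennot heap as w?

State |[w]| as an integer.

0(d) covers ∅
1(d) covers 0:d
2(e) covers 1:d
3(d) covers 2:e
4(b) covers 3:d
5(b) covers 4:b
6(f) covers 3:d
7(a) covers 5:b, 6:f
floor of heap: 0:d
completions by unplaced set U, small U first (add the entries for U minus each lowest piece of U):
  |U|=1: {7}:1
  |U|=2: {5,7}:1  {6,7}:1
  |U|=3: {4,5,7}:1  {5,6,7}:2
  |U|=4: {4,5,6,7}:3
  |U|=5: {3,4,5,6,7}:3
  |U|=6: {2,3,4,5,6,7}:3
  start at 0(d): 3

3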